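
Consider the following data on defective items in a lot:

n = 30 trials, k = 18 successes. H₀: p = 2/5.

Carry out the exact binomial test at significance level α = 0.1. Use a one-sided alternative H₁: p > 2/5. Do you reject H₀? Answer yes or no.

Exact binomial: n=30, k=18, p₀=2/5=0.4000
P(X≥18) from Σ C(n,i)·p₀^i·(1−p₀)^(n−i)
p-value (one-sided, H₁ greater) = 0.02124
At α=0.1: p < α → reject H₀

reject H₀: yes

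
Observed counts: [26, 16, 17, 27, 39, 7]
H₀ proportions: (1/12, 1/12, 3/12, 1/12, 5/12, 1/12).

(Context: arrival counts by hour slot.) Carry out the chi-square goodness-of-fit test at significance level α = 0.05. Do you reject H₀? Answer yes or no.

n = 132; E_i = n·p_i = [11.00, 11.00, 33.00, 11.00, 55.00, 11.00]
χ² = (26−11.00)²/11.00 + (16−11.00)²/11.00 + (17−33.00)²/33.00 + (27−11.00)²/11.00 + (39−55.00)²/55.00 + (7−11.00)²/11.00 = 59.8667
df = 5
p-value (upper-tail) = 0.00000
At α=0.05: p < α → reject H₀

reject H₀: yes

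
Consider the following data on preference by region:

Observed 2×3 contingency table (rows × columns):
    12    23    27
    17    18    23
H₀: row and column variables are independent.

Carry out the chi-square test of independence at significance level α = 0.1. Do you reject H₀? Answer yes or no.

Row totals [62, 58], col totals [29, 41, 50], n=120
χ² = (12−14.98)²/14.98 + (23−21.18)²/21.18 + (27−25.83)²/25.83 + (17−14.02)²/14.02 + (18−19.82)²/19.82 + (23−24.17)²/24.17 = 1.6603
df = 2
p-value (upper-tail) = 0.43598
At α=0.1: p ≥ α → fail to reject H₀

reject H₀: no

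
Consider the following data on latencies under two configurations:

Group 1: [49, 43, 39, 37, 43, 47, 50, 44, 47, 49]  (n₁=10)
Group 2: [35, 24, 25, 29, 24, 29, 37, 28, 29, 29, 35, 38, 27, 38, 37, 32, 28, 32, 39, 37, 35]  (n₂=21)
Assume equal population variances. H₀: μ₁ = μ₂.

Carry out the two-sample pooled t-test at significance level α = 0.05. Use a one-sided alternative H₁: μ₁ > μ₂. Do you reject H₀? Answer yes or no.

reject H₀: yes

x̄₁=44.800, s₁=4.392, n₁=10
x̄₂=31.762, s₂=4.959, n₂=21
s_p² = [9·4.392² + 20·4.959²]/29 = 22.9452
SE = √(s_p²·(1/10+1/21)) = 1.8404
t = (44.800−31.762)/1.8404 = 7.0843
df = 29
p-value (one-sided, H₁ greater) = 0.00000
At α=0.05: p < α → reject H₀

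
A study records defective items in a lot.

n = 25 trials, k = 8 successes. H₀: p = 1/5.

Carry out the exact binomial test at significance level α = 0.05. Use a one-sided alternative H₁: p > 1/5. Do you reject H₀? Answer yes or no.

reject H₀: no

Exact binomial: n=25, k=8, p₀=1/5=0.2000
P(X≥8) from Σ C(n,i)·p₀^i·(1−p₀)^(n−i)
p-value (one-sided, H₁ greater) = 0.10912
At α=0.05: p ≥ α → fail to reject H₀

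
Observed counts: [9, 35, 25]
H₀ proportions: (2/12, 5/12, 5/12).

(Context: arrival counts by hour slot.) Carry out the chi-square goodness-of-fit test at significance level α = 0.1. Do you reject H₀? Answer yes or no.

reject H₀: no

n = 69; E_i = n·p_i = [11.50, 28.75, 28.75]
χ² = (9−11.50)²/11.50 + (35−28.75)²/28.75 + (25−28.75)²/28.75 = 2.3913
df = 2
p-value (upper-tail) = 0.30251
At α=0.1: p ≥ α → fail to reject H₀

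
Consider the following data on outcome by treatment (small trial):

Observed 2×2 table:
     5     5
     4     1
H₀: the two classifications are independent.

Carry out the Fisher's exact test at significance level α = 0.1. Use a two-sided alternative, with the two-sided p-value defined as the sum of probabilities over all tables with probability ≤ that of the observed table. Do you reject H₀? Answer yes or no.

reject H₀: no

Margins: r₁=10, r₂=5, c₁=9, c₂=6, n=15
p_obs = C(10,5)·C(5,4)/C(15,9); sum pmf over tables with pmf ≤ p_obs
p-value (two-sided) = 0.58042
At α=0.1: p ≥ α → fail to reject H₀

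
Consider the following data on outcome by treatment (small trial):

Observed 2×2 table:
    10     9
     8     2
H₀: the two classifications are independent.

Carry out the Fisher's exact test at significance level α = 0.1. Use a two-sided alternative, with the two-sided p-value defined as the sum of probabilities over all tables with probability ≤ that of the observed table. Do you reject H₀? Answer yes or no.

reject H₀: no

Margins: r₁=19, r₂=10, c₁=18, c₂=11, n=29
p_obs = C(19,10)·C(10,8)/C(29,18); sum pmf over tables with pmf ≤ p_obs
p-value (two-sided) = 0.23437
At α=0.1: p ≥ α → fail to reject H₀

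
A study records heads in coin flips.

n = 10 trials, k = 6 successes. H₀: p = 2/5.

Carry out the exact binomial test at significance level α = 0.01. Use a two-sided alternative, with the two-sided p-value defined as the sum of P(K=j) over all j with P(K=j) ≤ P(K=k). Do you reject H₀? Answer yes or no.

Exact binomial: n=10, k=6, p₀=2/5=0.4000
P(X=j) = C(n,j)·p₀^j·(1−p₀)^(n−j); p = Σ P(X=j) over j with P(X=j) ≤ P(X=6)
p-value (two-sided) = 0.21260
At α=0.01: p ≥ α → fail to reject H₀

reject H₀: no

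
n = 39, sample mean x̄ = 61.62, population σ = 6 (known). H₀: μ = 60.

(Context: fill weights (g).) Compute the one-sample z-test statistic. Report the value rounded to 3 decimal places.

SE = σ/√n = 6/√39 = 0.9608
z = (x̄−μ₀)/SE = (61.62−60)/0.9608 = 1.6861

test statistic = 1.686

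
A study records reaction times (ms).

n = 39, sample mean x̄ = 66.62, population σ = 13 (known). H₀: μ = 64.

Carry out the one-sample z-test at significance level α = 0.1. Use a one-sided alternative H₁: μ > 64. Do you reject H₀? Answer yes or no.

SE = σ/√n = 13/√39 = 2.0817
z = (x̄−μ₀)/SE = (66.62−64)/2.0817 = 1.2586
p-value (one-sided, H₁ greater) = 0.10409
At α=0.1: p ≥ α → fail to reject H₀

reject H₀: no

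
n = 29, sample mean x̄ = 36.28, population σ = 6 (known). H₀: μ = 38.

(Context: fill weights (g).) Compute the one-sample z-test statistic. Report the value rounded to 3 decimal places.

SE = σ/√n = 6/√29 = 1.1142
z = (x̄−μ₀)/SE = (36.28−38)/1.1142 = -1.5437

test statistic = -1.544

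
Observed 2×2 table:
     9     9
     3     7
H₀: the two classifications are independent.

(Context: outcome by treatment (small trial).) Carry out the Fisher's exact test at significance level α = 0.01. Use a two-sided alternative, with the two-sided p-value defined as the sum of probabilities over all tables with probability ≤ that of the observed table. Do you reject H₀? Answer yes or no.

reject H₀: no

Margins: r₁=18, r₂=10, c₁=12, c₂=16, n=28
p_obs = C(18,9)·C(10,3)/C(28,12); sum pmf over tables with pmf ≤ p_obs
p-value (two-sided) = 0.43432
At α=0.01: p ≥ α → fail to reject H₀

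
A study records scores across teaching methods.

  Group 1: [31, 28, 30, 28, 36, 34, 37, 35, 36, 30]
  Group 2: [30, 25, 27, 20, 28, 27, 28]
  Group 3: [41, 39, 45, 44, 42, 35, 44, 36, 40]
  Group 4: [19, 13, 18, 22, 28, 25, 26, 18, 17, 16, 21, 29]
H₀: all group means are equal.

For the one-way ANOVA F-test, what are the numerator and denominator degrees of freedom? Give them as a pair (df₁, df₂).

degrees of freedom = [3, 34]

k = 4 groups, N = 38 total
df = (k−1, N−k) = (4−1, 38−4) = (3, 34)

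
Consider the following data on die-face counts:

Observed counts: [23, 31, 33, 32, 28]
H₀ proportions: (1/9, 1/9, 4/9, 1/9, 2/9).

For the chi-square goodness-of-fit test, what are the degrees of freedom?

degrees of freedom = 4

df = k − 1 = 5 − 1 = 4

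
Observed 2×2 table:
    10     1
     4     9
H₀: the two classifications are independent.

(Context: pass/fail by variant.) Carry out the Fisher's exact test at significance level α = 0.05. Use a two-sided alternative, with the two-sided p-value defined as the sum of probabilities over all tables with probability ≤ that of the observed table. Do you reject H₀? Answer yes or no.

Margins: r₁=11, r₂=13, c₁=14, c₂=10, n=24
p_obs = C(11,10)·C(13,4)/C(24,14); sum pmf over tables with pmf ≤ p_obs
p-value (two-sided) = 0.00453
At α=0.05: p < α → reject H₀

reject H₀: yes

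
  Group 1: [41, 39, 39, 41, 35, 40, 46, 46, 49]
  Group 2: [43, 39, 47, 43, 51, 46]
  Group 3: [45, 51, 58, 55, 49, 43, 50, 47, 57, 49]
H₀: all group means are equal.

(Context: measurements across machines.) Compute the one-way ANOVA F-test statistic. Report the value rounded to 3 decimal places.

Group means [41.78, 44.83, 50.40], grand mean 45.960
SSB = Σnᵢ(x̄ᵢ−x̄)² = 362.171; SSW = ΣΣ(x−x̄ᵢ)² = 460.789
MSB = 362.171/2 = 181.0856; MSW = 460.789/22 = 20.9449
F = MSB/MSW = 8.6458
df = (2, 22)

test statistic = 8.646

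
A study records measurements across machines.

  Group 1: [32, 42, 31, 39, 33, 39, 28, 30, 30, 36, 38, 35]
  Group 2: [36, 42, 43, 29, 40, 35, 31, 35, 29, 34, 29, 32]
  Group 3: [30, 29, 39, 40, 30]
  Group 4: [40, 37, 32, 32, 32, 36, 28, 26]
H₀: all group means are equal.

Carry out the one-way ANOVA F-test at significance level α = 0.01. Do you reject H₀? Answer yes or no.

reject H₀: no

Group means [34.42, 34.58, 33.60, 32.88], grand mean 34.027
SSB = Σnᵢ(x̄ᵢ−x̄)² = 17.065; SSW = ΣΣ(x−x̄ᵢ)² = 753.908
MSB = 17.065/3 = 5.6882; MSW = 753.908/33 = 22.8457
F = MSB/MSW = 0.2490
df = (3, 33)
p-value (upper-tail) = 0.86147
At α=0.01: p ≥ α → fail to reject H₀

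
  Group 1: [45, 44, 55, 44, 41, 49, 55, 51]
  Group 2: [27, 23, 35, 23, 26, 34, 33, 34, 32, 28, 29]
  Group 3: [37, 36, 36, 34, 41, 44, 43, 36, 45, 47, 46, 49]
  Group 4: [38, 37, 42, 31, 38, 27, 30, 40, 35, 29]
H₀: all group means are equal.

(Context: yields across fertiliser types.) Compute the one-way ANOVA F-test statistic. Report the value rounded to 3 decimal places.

Group means [48.00, 29.45, 41.17, 34.70], grand mean 37.780
SSB = Σnᵢ(x̄ᵢ−x̄)² = 1830.530; SSW = ΣΣ(x−x̄ᵢ)² = 922.494
MSB = 1830.530/3 = 610.1768; MSW = 922.494/37 = 24.9323
F = MSB/MSW = 24.4734
df = (3, 37)

test statistic = 24.473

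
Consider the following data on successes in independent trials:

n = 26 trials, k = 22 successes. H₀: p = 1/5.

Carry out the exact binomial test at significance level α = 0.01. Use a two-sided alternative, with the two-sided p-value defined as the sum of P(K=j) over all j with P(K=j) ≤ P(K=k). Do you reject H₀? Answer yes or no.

Exact binomial: n=26, k=22, p₀=1/5=0.2000
P(X=j) = C(n,j)·p₀^j·(1−p₀)^(n−j); p = Σ P(X=j) over j with P(X=j) ≤ P(X=22)
p-value (two-sided) = 0.00000
At α=0.01: p < α → reject H₀

reject H₀: yes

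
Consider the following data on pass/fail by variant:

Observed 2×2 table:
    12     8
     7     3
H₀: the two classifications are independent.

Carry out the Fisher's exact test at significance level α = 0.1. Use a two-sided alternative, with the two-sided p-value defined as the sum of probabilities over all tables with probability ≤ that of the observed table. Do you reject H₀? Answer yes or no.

Margins: r₁=20, r₂=10, c₁=19, c₂=11, n=30
p_obs = C(20,12)·C(10,7)/C(30,19); sum pmf over tables with pmf ≤ p_obs
p-value (two-sided) = 0.70200
At α=0.1: p ≥ α → fail to reject H₀

reject H₀: no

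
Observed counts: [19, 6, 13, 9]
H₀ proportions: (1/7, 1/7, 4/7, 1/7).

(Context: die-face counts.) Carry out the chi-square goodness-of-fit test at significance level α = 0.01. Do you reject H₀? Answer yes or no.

reject H₀: yes

n = 47; E_i = n·p_i = [6.71, 6.71, 26.86, 6.71]
χ² = (19−6.71)²/6.71 + (6−6.71)²/6.71 + (13−26.86)²/26.86 + (9−6.71)²/6.71 = 30.4840
df = 3
p-value (upper-tail) = 0.00000
At α=0.01: p < α → reject H₀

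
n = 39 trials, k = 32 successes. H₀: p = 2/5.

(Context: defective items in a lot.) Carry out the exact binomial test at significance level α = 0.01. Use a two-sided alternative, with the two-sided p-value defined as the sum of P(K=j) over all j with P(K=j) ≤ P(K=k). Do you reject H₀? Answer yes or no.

Exact binomial: n=39, k=32, p₀=2/5=0.4000
P(X=j) = C(n,j)·p₀^j·(1−p₀)^(n−j); p = Σ P(X=j) over j with P(X=j) ≤ P(X=32)
p-value (two-sided) = 0.00000
At α=0.01: p < α → reject H₀

reject H₀: yes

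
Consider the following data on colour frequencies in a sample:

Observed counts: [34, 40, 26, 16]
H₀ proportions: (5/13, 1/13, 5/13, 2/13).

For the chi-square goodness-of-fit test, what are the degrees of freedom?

degrees of freedom = 3

df = k − 1 = 4 − 1 = 3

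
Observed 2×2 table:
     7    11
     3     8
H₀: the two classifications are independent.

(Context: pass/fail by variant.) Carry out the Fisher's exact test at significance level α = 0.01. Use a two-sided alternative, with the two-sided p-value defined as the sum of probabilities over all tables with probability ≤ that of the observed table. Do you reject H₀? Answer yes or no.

Margins: r₁=18, r₂=11, c₁=10, c₂=19, n=29
p_obs = C(18,7)·C(11,3)/C(29,10); sum pmf over tables with pmf ≤ p_obs
p-value (two-sided) = 0.69415
At α=0.01: p ≥ α → fail to reject H₀

reject H₀: no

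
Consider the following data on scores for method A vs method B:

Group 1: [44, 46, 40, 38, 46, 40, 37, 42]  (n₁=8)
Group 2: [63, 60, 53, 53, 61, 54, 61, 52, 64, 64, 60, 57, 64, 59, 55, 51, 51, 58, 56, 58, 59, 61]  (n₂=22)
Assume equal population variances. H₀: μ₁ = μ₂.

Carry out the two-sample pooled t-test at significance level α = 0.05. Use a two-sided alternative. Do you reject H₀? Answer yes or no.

reject H₀: yes

x̄₁=41.625, s₁=3.462, n₁=8
x̄₂=57.909, s₂=4.275, n₂=22
s_p² = [7·3.462² + 21·4.275²]/28 = 16.7033
SE = √(s_p²·(1/8+1/22)) = 1.6874
t = (41.625−57.909)/1.6874 = -9.6507
df = 28
p-value (two-sided) = 0.00000
At α=0.05: p < α → reject H₀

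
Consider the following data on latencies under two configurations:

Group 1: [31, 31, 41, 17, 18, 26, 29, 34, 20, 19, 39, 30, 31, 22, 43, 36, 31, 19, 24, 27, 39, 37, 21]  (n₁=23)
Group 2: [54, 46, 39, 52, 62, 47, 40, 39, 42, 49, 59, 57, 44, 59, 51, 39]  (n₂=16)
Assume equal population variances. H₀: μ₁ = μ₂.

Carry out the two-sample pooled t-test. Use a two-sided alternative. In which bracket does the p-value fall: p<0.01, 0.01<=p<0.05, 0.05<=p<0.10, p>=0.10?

x̄₁=28.913, s₁=7.954, n₁=23
x̄₂=48.688, s₂=7.905, n₂=16
s_p² = [22·7.954² + 15·7.905²]/37 = 62.9531
SE = √(s_p²·(1/23+1/16)) = 2.5830
t = (28.913−48.688)/2.5830 = -7.6557
df = 37
p-value (two-sided) = 0.00000
→ bracket: p<0.01

p-value bracket: p<0.01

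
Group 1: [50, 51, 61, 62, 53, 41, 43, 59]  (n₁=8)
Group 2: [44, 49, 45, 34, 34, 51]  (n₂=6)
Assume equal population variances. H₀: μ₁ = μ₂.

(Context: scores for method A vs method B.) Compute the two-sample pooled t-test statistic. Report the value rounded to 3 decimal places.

x̄₁=52.500, s₁=7.892, n₁=8
x̄₂=42.833, s₂=7.305, n₂=6
s_p² = [7·7.892² + 5·7.305²]/12 = 58.5694
SE = √(s_p²·(1/8+1/6)) = 4.1331
t = (52.500−42.833)/4.1331 = 2.3388
df = 12

test statistic = 2.339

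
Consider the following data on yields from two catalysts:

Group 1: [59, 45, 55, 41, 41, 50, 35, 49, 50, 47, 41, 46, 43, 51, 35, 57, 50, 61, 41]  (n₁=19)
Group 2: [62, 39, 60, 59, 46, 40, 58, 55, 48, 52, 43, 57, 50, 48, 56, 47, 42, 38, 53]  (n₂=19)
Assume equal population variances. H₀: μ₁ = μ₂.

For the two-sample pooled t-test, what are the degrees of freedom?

degrees of freedom = 36

df = n₁ + n₂ − 2 = 19 + 19 − 2 = 36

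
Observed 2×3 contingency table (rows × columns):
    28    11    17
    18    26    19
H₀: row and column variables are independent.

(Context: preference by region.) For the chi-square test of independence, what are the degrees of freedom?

degrees of freedom = 2

df = (r−1)(c−1) = (2−1)·(3−1) = 2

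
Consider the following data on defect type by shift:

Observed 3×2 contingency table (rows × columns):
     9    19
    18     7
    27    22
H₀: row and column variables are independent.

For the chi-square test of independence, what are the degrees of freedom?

df = (r−1)(c−1) = (3−1)·(2−1) = 2

degrees of freedom = 2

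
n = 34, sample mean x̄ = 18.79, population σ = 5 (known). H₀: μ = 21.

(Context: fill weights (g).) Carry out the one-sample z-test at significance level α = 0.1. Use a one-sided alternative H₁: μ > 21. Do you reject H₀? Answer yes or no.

SE = σ/√n = 5/√34 = 0.8575
z = (x̄−μ₀)/SE = (18.79−21)/0.8575 = -2.5773
p-value (one-sided, H₁ greater) = 0.99502
At α=0.1: p ≥ α → fail to reject H₀

reject H₀: no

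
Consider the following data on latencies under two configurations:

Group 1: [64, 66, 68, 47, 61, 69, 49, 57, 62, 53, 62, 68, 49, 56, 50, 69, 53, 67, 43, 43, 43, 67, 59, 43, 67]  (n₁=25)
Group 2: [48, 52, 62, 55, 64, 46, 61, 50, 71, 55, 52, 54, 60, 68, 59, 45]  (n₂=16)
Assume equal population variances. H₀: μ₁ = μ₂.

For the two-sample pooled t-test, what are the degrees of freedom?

df = n₁ + n₂ − 2 = 25 + 16 − 2 = 39

degrees of freedom = 39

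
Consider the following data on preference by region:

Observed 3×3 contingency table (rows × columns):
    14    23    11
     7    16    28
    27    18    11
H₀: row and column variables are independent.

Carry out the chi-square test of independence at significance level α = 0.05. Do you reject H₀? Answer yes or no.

reject H₀: yes

Row totals [48, 51, 56], col totals [48, 57, 50], n=155
χ² = (14−14.86)²/14.86 + (23−17.65)²/17.65 + (11−15.48)²/15.48 + (7−15.79)²/15.79 + (16−18.75)²/18.75 + (28−16.45)²/16.45 + (27−17.34)²/17.34 + (18−20.59)²/20.59 + (11−18.06)²/18.06 = 24.8447
df = 4
p-value (upper-tail) = 0.00005
At α=0.05: p < α → reject H₀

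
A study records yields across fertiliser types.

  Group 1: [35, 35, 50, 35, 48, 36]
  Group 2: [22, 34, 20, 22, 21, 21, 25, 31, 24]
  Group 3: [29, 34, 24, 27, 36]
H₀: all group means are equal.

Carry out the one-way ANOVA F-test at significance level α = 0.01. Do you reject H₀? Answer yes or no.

Group means [39.83, 24.44, 30.00], grand mean 30.450
SSB = Σnᵢ(x̄ᵢ−x̄)² = 853.894; SSW = ΣΣ(x−x̄ᵢ)² = 543.056
MSB = 853.894/2 = 426.9472; MSW = 543.056/17 = 31.9444
F = MSB/MSW = 13.3653
df = (2, 17)
p-value (upper-tail) = 0.00033
At α=0.01: p < α → reject H₀

reject H₀: yes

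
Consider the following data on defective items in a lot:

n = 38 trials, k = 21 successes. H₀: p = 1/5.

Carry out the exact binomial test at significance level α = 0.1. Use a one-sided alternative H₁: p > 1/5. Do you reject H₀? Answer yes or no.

Exact binomial: n=38, k=21, p₀=1/5=0.2000
P(X≥21) from Σ C(n,i)·p₀^i·(1−p₀)^(n−i)
p-value (one-sided, H₁ greater) = 0.00000
At α=0.1: p < α → reject H₀

reject H₀: yes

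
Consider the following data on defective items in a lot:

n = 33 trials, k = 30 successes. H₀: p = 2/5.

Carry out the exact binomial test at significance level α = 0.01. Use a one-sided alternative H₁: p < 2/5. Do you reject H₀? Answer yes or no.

Exact binomial: n=33, k=30, p₀=2/5=0.4000
P(X≤30) from Σ C(n,i)·p₀^i·(1−p₀)^(n−i)
p-value (one-sided, H₁ less) = 1.00000
At α=0.01: p ≥ α → fail to reject H₀

reject H₀: no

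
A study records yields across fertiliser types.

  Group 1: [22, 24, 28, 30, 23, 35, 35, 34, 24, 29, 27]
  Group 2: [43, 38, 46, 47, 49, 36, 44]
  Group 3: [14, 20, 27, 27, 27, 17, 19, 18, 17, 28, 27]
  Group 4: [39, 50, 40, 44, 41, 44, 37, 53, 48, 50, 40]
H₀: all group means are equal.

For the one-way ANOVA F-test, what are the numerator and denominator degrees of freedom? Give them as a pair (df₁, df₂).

degrees of freedom = [3, 36]

k = 4 groups, N = 40 total
df = (k−1, N−k) = (4−1, 40−4) = (3, 36)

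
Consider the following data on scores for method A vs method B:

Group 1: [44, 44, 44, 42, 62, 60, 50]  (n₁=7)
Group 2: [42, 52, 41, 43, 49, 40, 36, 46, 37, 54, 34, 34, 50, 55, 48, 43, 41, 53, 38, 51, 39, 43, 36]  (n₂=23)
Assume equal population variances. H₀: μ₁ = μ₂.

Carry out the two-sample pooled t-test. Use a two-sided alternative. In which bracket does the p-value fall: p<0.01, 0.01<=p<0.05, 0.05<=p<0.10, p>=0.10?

x̄₁=49.429, s₁=8.304, n₁=7
x̄₂=43.696, s₂=6.650, n₂=23
s_p² = [6·8.304² + 22·6.650²]/28 = 49.5209
SE = √(s_p²·(1/7+1/23)) = 3.0377
t = (49.429−43.696)/3.0377 = 1.8873
df = 28
p-value (two-sided) = 0.06953
→ bracket: 0.05<=p<0.10

p-value bracket: 0.05<=p<0.10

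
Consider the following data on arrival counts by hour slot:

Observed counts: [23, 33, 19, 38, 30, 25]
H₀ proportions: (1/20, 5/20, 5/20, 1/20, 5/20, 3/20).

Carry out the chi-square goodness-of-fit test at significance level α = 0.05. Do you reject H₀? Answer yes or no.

n = 168; E_i = n·p_i = [8.40, 42.00, 42.00, 8.40, 42.00, 25.20]
χ² = (23−8.40)²/8.40 + (33−42.00)²/42.00 + (19−42.00)²/42.00 + (38−8.40)²/8.40 + (30−42.00)²/42.00 + (25−25.20)²/25.20 = 147.6349
df = 5
p-value (upper-tail) = 0.00000
At α=0.05: p < α → reject H₀

reject H₀: yes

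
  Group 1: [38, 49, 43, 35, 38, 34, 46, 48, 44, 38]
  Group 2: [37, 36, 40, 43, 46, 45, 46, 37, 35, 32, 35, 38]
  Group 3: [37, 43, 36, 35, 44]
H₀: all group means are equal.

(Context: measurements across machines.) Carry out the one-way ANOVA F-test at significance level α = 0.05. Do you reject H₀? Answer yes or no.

Group means [41.30, 39.17, 39.00], grand mean 39.926
SSB = Σnᵢ(x̄ᵢ−x̄)² = 30.085; SSW = ΣΣ(x−x̄ᵢ)² = 581.767
MSB = 30.085/2 = 15.0426; MSW = 581.767/24 = 24.2403
F = MSB/MSW = 0.6206
df = (2, 24)
p-value (upper-tail) = 0.54605
At α=0.05: p ≥ α → fail to reject H₀

reject H₀: no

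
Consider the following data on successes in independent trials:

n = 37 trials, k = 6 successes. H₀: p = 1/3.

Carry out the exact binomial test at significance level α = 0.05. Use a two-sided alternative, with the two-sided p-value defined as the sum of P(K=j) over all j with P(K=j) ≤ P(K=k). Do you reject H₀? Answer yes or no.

Exact binomial: n=37, k=6, p₀=1/3=0.3333
P(X=j) = C(n,j)·p₀^j·(1−p₀)^(n−j); p = Σ P(X=j) over j with P(X=j) ≤ P(X=6)
p-value (two-sided) = 0.03464
At α=0.05: p < α → reject H₀

reject H₀: yes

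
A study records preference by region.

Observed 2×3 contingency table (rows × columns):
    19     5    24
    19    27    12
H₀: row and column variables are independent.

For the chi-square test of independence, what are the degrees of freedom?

degrees of freedom = 2

df = (r−1)(c−1) = (2−1)·(3−1) = 2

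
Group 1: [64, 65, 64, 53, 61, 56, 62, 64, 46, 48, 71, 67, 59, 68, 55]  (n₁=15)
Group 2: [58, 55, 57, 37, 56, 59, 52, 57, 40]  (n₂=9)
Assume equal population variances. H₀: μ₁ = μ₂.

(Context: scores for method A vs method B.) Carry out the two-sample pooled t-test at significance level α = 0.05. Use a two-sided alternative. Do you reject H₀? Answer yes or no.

reject H₀: yes

x̄₁=60.200, s₁=7.282, n₁=15
x̄₂=52.333, s₂=8.124, n₂=9
s_p² = [14·7.282² + 8·8.124²]/22 = 57.7455
SE = √(s_p²·(1/15+1/9)) = 3.2040
t = (60.200−52.333)/3.2040 = 2.4552
df = 22
p-value (two-sided) = 0.02245
At α=0.05: p < α → reject H₀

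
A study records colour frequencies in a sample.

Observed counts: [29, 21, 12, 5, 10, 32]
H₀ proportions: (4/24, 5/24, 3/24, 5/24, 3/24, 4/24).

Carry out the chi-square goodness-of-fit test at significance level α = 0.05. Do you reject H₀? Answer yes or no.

reject H₀: yes

n = 109; E_i = n·p_i = [18.17, 22.71, 13.62, 22.71, 13.62, 18.17]
χ² = (29−18.17)²/18.17 + (21−22.71)²/22.71 + (12−13.62)²/13.62 + (5−22.71)²/22.71 + (10−13.62)²/13.62 + (32−18.17)²/18.17 = 32.0899
df = 5
p-value (upper-tail) = 0.00001
At α=0.05: p < α → reject H₀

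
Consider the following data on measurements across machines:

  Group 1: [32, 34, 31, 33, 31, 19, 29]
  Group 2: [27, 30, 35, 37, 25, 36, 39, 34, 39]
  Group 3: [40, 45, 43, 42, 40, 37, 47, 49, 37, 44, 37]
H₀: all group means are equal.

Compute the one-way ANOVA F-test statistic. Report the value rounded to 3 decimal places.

Group means [29.86, 33.56, 41.91], grand mean 36.000
SSB = Σnᵢ(x̄ᵢ−x̄)² = 702.012; SSW = ΣΣ(x−x̄ᵢ)² = 531.988
MSB = 702.012/2 = 351.0058; MSW = 531.988/24 = 22.1662
F = MSB/MSW = 15.8352
df = (2, 24)

test statistic = 15.835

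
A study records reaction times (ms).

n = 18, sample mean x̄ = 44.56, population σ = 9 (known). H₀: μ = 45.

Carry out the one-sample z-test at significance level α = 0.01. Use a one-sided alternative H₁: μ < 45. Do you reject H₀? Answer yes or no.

reject H₀: no

SE = σ/√n = 9/√18 = 2.1213
z = (x̄−μ₀)/SE = (44.56−45)/2.1213 = -0.2074
p-value (one-sided, H₁ less) = 0.41784
At α=0.01: p ≥ α → fail to reject H₀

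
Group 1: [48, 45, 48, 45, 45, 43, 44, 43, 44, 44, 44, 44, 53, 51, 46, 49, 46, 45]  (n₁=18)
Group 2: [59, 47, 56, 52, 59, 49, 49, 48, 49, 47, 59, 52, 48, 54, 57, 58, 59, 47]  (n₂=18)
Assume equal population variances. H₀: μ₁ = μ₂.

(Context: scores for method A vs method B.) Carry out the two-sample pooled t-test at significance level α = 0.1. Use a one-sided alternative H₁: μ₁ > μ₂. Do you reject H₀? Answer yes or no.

x̄₁=45.944, s₁=2.796, n₁=18
x̄₂=52.722, s₂=4.860, n₂=18
s_p² = [17·2.796² + 17·4.860²]/34 = 15.7222
SE = √(s_p²·(1/18+1/18)) = 1.3217
t = (45.944−52.722)/1.3217 = -5.1280
df = 34
p-value (one-sided, H₁ greater) = 0.99999
At α=0.1: p ≥ α → fail to reject H₀

reject H₀: no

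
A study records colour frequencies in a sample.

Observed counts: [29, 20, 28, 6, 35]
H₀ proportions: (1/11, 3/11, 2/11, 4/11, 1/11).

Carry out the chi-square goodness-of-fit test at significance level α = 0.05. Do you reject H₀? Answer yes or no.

reject H₀: yes

n = 118; E_i = n·p_i = [10.73, 32.18, 21.45, 42.91, 10.73]
χ² = (29−10.73)²/10.73 + (20−32.18)²/32.18 + (28−21.45)²/21.45 + (6−42.91)²/42.91 + (35−10.73)²/10.73 = 124.4040
df = 4
p-value (upper-tail) = 0.00000
At α=0.05: p < α → reject H₀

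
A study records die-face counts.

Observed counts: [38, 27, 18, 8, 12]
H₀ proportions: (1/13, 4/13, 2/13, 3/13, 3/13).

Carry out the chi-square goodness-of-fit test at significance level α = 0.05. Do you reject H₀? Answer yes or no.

n = 103; E_i = n·p_i = [7.92, 31.69, 15.85, 23.77, 23.77]
χ² = (38−7.92)²/7.92 + (27−31.69)²/31.69 + (18−15.85)²/15.85 + (8−23.77)²/23.77 + (12−23.77)²/23.77 = 131.4523
df = 4
p-value (upper-tail) = 0.00000
At α=0.05: p < α → reject H₀

reject H₀: yes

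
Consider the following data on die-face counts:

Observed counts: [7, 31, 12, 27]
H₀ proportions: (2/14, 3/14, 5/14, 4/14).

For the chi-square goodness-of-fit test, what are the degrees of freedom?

degrees of freedom = 3

df = k − 1 = 4 − 1 = 3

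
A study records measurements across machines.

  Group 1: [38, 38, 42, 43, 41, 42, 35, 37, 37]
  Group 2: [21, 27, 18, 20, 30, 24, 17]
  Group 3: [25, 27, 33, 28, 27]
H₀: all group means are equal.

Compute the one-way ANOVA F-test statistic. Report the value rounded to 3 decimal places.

test statistic = 44.292

Group means [39.22, 22.43, 28.00], grand mean 30.952
SSB = Σnᵢ(x̄ᵢ−x̄)² = 1167.683; SSW = ΣΣ(x−x̄ᵢ)² = 237.270
MSB = 1167.683/2 = 583.8413; MSW = 237.270/18 = 13.1817
F = MSB/MSW = 44.2919
df = (2, 18)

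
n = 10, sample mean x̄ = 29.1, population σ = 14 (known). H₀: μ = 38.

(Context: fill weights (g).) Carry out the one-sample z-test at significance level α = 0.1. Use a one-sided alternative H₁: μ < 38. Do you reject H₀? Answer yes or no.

reject H₀: yes

SE = σ/√n = 14/√10 = 4.4272
z = (x̄−μ₀)/SE = (29.1−38)/4.4272 = -2.0103
p-value (one-sided, H₁ less) = 0.02220
At α=0.1: p < α → reject H₀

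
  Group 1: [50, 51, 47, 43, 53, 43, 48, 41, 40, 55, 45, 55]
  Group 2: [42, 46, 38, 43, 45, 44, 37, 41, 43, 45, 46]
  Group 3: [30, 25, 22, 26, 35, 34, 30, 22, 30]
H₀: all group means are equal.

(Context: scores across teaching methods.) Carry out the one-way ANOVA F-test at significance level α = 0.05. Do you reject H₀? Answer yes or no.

reject H₀: yes

Group means [47.58, 42.73, 28.22], grand mean 40.469
SSB = Σnᵢ(x̄ᵢ−x̄)² = 2013.315; SSW = ΣΣ(x−x̄ᵢ)² = 580.654
MSB = 2013.315/2 = 1006.6574; MSW = 580.654/29 = 20.0226
F = MSB/MSW = 50.2762
df = (2, 29)
p-value (upper-tail) = 0.00000
At α=0.05: p < α → reject H₀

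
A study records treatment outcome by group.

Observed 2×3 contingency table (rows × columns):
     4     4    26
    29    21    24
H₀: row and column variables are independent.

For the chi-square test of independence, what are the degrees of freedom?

degrees of freedom = 2

df = (r−1)(c−1) = (2−1)·(3−1) = 2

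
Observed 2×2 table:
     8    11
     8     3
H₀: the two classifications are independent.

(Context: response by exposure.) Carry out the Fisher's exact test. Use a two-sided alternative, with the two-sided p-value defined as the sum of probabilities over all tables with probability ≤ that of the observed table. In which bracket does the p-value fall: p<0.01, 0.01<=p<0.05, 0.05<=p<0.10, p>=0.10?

p-value bracket: p>=0.10

Margins: r₁=19, r₂=11, c₁=16, c₂=14, n=30
p_obs = C(19,8)·C(11,8)/C(30,16); sum pmf over tables with pmf ≤ p_obs
p-value (two-sided) = 0.14243
→ bracket: p>=0.10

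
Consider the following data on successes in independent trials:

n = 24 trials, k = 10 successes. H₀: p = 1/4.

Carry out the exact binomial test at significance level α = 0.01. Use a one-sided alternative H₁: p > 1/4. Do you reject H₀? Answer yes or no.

reject H₀: no

Exact binomial: n=24, k=10, p₀=1/4=0.2500
P(X≥10) from Σ C(n,i)·p₀^i·(1−p₀)^(n−i)
p-value (one-sided, H₁ greater) = 0.05466
At α=0.01: p ≥ α → fail to reject H₀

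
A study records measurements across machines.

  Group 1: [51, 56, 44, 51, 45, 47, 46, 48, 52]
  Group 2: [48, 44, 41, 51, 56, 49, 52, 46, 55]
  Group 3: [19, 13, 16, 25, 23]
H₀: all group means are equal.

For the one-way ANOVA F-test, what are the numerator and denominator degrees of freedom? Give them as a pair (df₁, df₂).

degrees of freedom = [2, 20]

k = 3 groups, N = 23 total
df = (k−1, N−k) = (3−1, 23−3) = (2, 20)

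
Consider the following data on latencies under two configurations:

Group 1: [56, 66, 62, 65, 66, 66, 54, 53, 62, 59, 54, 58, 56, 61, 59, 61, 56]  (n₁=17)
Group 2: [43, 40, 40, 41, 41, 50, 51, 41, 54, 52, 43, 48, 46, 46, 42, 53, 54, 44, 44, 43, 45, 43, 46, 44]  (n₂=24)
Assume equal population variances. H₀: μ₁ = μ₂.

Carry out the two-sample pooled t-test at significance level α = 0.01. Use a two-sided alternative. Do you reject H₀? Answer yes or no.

reject H₀: yes

x̄₁=59.647, s₁=4.443, n₁=17
x̄₂=45.583, s₂=4.500, n₂=24
s_p² = [16·4.443² + 23·4.500²]/39 = 20.0440
SE = √(s_p²·(1/17+1/24)) = 1.4192
t = (59.647−45.583)/1.4192 = 9.9094
df = 39
p-value (two-sided) = 0.00000
At α=0.01: p < α → reject H₀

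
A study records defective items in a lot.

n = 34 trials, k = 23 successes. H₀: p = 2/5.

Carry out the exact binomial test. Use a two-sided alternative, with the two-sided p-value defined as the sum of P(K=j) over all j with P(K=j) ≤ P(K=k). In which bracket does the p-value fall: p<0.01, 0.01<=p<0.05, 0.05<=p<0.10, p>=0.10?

Exact binomial: n=34, k=23, p₀=2/5=0.4000
P(X=j) = C(n,j)·p₀^j·(1−p₀)^(n−j); p = Σ P(X=j) over j with P(X=j) ≤ P(X=23)
p-value (two-sided) = 0.00135
→ bracket: p<0.01

p-value bracket: p<0.01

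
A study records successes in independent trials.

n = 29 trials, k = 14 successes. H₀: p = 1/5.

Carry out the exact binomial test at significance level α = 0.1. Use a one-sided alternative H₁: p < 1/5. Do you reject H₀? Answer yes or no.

reject H₀: no

Exact binomial: n=29, k=14, p₀=1/5=0.2000
P(X≤14) from Σ C(n,i)·p₀^i·(1−p₀)^(n−i)
p-value (one-sided, H₁ less) = 0.99986
At α=0.1: p ≥ α → fail to reject H₀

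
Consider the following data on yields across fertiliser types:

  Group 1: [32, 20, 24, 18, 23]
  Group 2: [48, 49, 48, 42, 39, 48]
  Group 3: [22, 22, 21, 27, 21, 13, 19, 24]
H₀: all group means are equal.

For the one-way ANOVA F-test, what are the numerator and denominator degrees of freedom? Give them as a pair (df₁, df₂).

k = 3 groups, N = 19 total
df = (k−1, N−k) = (3−1, 19−3) = (2, 16)

degrees of freedom = [2, 16]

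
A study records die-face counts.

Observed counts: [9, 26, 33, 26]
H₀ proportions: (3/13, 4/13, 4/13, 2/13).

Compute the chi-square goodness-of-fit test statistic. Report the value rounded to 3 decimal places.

test statistic = 17.503

n = 94; E_i = n·p_i = [21.69, 28.92, 28.92, 14.46]
χ² = (9−21.69)²/21.69 + (26−28.92)²/28.92 + (33−28.92)²/28.92 + (26−14.46)²/14.46 = 17.5027
df = 3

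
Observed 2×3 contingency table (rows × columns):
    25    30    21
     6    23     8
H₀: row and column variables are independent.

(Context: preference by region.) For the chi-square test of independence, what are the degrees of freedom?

df = (r−1)(c−1) = (2−1)·(3−1) = 2

degrees of freedom = 2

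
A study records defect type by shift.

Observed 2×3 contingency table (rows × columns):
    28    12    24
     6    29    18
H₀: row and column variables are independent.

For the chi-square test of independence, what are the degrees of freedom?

degrees of freedom = 2

df = (r−1)(c−1) = (2−1)·(3−1) = 2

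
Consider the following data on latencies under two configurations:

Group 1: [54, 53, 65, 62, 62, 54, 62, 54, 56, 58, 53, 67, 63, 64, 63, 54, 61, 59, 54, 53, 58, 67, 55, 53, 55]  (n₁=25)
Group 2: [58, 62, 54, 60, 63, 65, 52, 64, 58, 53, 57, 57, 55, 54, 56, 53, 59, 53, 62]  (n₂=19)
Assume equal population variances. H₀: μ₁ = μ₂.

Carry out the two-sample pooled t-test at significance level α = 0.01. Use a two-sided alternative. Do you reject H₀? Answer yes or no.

x̄₁=58.360, s₁=4.803, n₁=25
x̄₂=57.632, s₂=4.099, n₂=19
s_p² = [24·4.803² + 18·4.099²]/42 = 20.3853
SE = √(s_p²·(1/25+1/19)) = 1.3742
t = (58.360−57.632)/1.3742 = 0.5301
df = 42
p-value (two-sided) = 0.59885
At α=0.01: p ≥ α → fail to reject H₀

reject H₀: no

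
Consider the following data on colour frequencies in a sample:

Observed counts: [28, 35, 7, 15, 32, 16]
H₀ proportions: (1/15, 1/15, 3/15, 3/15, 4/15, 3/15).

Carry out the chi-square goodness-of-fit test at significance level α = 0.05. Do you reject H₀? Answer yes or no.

reject H₀: yes

n = 133; E_i = n·p_i = [8.87, 8.87, 26.60, 26.60, 35.47, 26.60]
χ² = (28−8.87)²/8.87 + (35−8.87)²/8.87 + (7−26.60)²/26.60 + (15−26.60)²/26.60 + (32−35.47)²/35.47 + (16−26.60)²/26.60 = 142.3759
df = 5
p-value (upper-tail) = 0.00000
At α=0.05: p < α → reject H₀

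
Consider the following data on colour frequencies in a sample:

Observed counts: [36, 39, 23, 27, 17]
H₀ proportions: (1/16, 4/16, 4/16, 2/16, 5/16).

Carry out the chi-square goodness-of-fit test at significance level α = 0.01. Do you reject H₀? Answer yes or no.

reject H₀: yes

n = 142; E_i = n·p_i = [8.88, 35.50, 35.50, 17.75, 44.38]
χ² = (36−8.88)²/8.88 + (39−35.50)²/35.50 + (23−35.50)²/35.50 + (27−17.75)²/17.75 + (17−44.38)²/44.38 = 109.3577
df = 4
p-value (upper-tail) = 0.00000
At α=0.01: p < α → reject H₀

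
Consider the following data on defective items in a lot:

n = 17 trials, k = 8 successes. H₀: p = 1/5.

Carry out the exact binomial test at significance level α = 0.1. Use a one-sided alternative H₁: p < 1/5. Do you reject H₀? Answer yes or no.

Exact binomial: n=17, k=8, p₀=1/5=0.2000
P(X≤8) from Σ C(n,i)·p₀^i·(1−p₀)^(n−i)
p-value (one-sided, H₁ less) = 0.99742
At α=0.1: p ≥ α → fail to reject H₀

reject H₀: no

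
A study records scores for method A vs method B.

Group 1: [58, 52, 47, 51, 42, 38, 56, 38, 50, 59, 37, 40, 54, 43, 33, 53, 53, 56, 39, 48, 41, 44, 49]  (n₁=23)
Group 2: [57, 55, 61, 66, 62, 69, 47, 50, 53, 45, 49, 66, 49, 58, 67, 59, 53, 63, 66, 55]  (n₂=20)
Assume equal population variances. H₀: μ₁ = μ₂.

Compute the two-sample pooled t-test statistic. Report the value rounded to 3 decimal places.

test statistic = -4.600

x̄₁=47.000, s₁=7.568, n₁=23
x̄₂=57.500, s₂=7.345, n₂=20
s_p² = [22·7.568² + 19·7.345²]/41 = 55.7317
SE = √(s_p²·(1/23+1/20)) = 2.2825
t = (47.000−57.500)/2.2825 = -4.6003
df = 41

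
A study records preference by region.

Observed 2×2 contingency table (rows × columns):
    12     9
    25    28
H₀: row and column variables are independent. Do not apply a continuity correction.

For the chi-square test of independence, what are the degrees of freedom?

df = (r−1)(c−1) = (2−1)·(2−1) = 1

degrees of freedom = 1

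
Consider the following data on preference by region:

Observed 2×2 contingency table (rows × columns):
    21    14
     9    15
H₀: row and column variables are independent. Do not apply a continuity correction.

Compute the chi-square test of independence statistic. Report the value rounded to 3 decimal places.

Row totals [35, 24], col totals [30, 29], n=59
χ² = (21−17.80)²/17.80 + (14−17.20)²/17.20 + (9−12.20)²/12.20 + (15−11.80)²/11.80 = 2.8839
df = 1

test statistic = 2.884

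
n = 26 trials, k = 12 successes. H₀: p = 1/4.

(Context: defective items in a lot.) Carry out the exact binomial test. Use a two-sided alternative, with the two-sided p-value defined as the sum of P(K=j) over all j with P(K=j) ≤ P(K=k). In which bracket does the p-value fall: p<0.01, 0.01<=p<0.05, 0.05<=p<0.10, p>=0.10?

Exact binomial: n=26, k=12, p₀=1/4=0.2500
P(X=j) = C(n,j)·p₀^j·(1−p₀)^(n−j); p = Σ P(X=j) over j with P(X=j) ≤ P(X=12)
p-value (two-sided) = 0.02092
→ bracket: 0.01<=p<0.05

p-value bracket: 0.01<=p<0.05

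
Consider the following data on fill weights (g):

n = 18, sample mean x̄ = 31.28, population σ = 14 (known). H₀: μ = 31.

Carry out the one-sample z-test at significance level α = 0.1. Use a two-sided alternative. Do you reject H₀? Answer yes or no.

reject H₀: no

SE = σ/√n = 14/√18 = 3.2998
z = (x̄−μ₀)/SE = (31.28−31)/3.2998 = 0.0849
p-value (two-sided) = 0.93238
At α=0.1: p ≥ α → fail to reject H₀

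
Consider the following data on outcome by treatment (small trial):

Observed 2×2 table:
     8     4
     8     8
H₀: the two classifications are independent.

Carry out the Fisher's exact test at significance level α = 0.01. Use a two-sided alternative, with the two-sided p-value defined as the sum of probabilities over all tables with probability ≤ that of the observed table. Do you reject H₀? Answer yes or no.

Margins: r₁=12, r₂=16, c₁=16, c₂=12, n=28
p_obs = C(12,8)·C(16,8)/C(28,16); sum pmf over tables with pmf ≤ p_obs
p-value (two-sided) = 0.45894
At α=0.01: p ≥ α → fail to reject H₀

reject H₀: no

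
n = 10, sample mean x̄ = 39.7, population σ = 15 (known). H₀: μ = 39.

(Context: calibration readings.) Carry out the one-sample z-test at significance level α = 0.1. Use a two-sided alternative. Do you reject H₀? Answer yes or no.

reject H₀: no

SE = σ/√n = 15/√10 = 4.7434
z = (x̄−μ₀)/SE = (39.7−39)/4.7434 = 0.1476
p-value (two-sided) = 0.88268
At α=0.1: p ≥ α → fail to reject H₀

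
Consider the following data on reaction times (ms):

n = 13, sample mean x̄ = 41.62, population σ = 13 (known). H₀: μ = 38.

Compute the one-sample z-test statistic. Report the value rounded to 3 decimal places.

test statistic = 1.004

SE = σ/√n = 13/√13 = 3.6056
z = (x̄−μ₀)/SE = (41.62−38)/3.6056 = 1.0040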